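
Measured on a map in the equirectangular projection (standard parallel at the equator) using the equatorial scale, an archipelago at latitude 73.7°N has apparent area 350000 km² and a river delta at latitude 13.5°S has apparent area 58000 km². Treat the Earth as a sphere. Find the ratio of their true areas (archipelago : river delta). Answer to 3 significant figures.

On the plate carrée, areal scale = h·k = 1 × sec φ, so true area = apparent × cos φ.
True area of archipelago: 350000 × cos(73.7°) = 350000 × 0.2807 = 98230 km².
True area of river delta: 58000 × cos(13.5°) = 58000 × 0.9724 = 56400 km².
Ratio = 98230 / 56400 ≈ 1.74.

1.74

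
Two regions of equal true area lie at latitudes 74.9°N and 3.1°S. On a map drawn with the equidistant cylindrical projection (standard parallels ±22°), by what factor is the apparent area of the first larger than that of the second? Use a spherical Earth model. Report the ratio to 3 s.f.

3.83

With standard parallel φ₀ = 22°, the equirectangular projection gives x = Rλ cos φ₀, y = Rφ, so h = 1 and k = cos 22° / cos φ.
Areal scale at 74.9°: h·k = 1.000 × 3.559 = 3.559.
Areal scale at 3.1°: h·k = 1.000 × 0.9285 = 0.9285.
Ratio = 3.559/0.9285 ≈ 3.83.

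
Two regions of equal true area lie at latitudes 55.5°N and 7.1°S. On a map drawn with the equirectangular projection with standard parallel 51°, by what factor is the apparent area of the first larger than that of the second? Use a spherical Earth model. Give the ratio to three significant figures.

1.75

In the equirectangular projection with standard parallel φ₀ = 51° (x = Rλ cos φ₀, y = Rφ), meridians are true-scale (h = 1) and the parallel scale is k = cos φ₀ / cos φ.
Areal scale at 55.5°: h·k = 1.000 × 1.111 = 1.111.
Areal scale at 7.1°: h·k = 1.000 × 0.6342 = 0.6342.
Ratio = 1.111/0.6342 ≈ 1.75.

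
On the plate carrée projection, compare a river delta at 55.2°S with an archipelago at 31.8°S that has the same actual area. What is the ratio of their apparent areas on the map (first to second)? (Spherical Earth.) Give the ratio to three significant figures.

For the equirectangular projection with φ₀ = 0 (plate carrée), h = 1 along meridians and k = sec φ along parallels.
Areal scale at 55.2°: h·k = 1.000 × 1.752 = 1.752.
Areal scale at 31.8°: h·k = 1.000 × 1.177 = 1.177.
Ratio = 1.752/1.177 ≈ 1.49.

1.49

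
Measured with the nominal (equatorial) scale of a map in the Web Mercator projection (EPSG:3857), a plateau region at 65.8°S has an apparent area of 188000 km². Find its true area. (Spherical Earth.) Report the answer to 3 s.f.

31600 km²

For Mercator, h = k = sec φ (a conformal cylindrical projection has a single point scale, 1/cos φ).
Areal scale = k² = sec²φ = 1/cos²(65.8°) = 1/0.4099² = 5.951.
True area = apparent / (areal scale) = 188000 / 5.951 ≈ 31600 km².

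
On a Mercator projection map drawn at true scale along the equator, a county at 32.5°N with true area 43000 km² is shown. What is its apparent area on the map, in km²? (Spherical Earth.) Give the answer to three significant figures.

The Mercator projection is conformal; its linear scale factor is the same in every direction and equals sec φ = 1/cos φ.
Areal scale = k² = sec²φ = 1/cos²(32.5°) = 1/0.8434² = 1.406.
Apparent area = 43000 × 1.406 ≈ 60500 km².

60500 km²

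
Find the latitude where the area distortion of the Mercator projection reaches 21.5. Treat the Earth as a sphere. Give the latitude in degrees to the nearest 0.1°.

Mercator areal scale is sec²φ.
sec²φ = 21.5  ⇒  cos²φ = 0.04651  ⇒  cos φ = 0.2157.
φ = arccos(0.2157) ≈ 77.5°.

77.5°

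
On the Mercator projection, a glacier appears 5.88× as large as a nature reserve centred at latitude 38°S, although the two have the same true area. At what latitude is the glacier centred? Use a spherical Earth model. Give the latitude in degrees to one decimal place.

For equal true areas on Mercator, apparent areas scale as sec²φ, so the ratio is cos²φ₂ / cos²φ₁.
cos²φ₂ / cos²φ₁ = 5.88  ⇒  cos φ₁ = cos 38° / √5.88 = 0.7880/2.425 = 0.3250.
φ₁ = arccos(0.3250) ≈ 71.0°.

71.0°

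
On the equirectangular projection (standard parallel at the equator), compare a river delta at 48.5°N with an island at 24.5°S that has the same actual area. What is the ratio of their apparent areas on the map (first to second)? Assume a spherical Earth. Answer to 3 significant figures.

Plate carrée maps x = Rλ, y = Rφ. The meridian scale is h = 1 and the parallel scale is k = 1/cos φ = sec φ.
Areal scale at 48.5°: h·k = 1.000 × 1.509 = 1.509.
Areal scale at 24.5°: h·k = 1.000 × 1.099 = 1.099.
Ratio = 1.509/1.099 ≈ 1.37.

1.37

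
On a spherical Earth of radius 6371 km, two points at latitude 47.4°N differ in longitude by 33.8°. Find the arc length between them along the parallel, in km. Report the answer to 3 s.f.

Arc length along a parallel = R cos φ · Δλ (with Δλ in radians).
= 6371 × cos 47.4° × (33.8° × π/180) = 6371 × 0.6769 × 0.5899 ≈ 2540 km.

2540 km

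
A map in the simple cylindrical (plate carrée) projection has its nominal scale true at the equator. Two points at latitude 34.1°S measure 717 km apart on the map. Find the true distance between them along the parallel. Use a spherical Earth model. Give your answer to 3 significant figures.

594 km

In the plate carrée (x = Rλ, y = Rφ), meridians are true-scale (h = 1) and parallels are stretched by k = sec φ.
Along the parallel at 34.1°, map distances are exaggerated by k = sec 34.1° = 1.208.
True distance = 717 / 1.208 = 717 × cos 34.1° ≈ 594 km.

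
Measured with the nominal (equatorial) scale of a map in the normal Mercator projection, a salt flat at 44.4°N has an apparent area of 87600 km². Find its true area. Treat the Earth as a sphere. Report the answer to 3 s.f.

The Mercator projection is conformal; its linear scale factor is the same in every direction and equals sec φ = 1/cos φ.
Areal scale = k² = sec²φ = 1/cos²(44.4°) = 1/0.7145² = 1.959.
True area = apparent / (areal scale) = 87600 / 1.959 ≈ 44700 km².

44700 km²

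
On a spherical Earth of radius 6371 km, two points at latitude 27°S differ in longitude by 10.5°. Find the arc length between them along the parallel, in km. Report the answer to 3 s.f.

Arc length along a parallel = R cos φ · Δλ (with Δλ in radians).
= 6371 × cos 27° × (10.5° × π/180) = 6371 × 0.8910 × 0.1833 ≈ 1040 km.

1040 km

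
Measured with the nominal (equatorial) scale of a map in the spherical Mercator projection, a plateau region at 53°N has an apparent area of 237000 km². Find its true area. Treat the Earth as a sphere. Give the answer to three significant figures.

85800 km²

For Mercator, h = k = sec φ (a conformal cylindrical projection has a single point scale, 1/cos φ).
Areal scale = k² = sec²φ = 1/cos²(53°) = 1/0.6018² = 2.761.
True area = apparent / (areal scale) = 237000 / 2.761 ≈ 85800 km².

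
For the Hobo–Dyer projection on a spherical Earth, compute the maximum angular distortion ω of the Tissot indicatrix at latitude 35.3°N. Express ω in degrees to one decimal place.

3.2°

Hobo–Dyer is a cylindrical equal-area projection with standard parallels at ±37.5°. A cylindrical equal-area projection with standard parallel φ₀ has meridian scale h = cos φ / cos φ₀ and parallel scale k = cos φ₀ / cos φ (so areas are preserved, h·k = 1).
At 35.3°: h = 1.029, k = 0.9721; principal scales a = 1.029, b = 0.9721.
sin(ω/2) = (a − b)/(a + b) = 0.05664/2.001 = 0.02831, so ω = 2 arcsin(0.02831) ≈ 3.2°.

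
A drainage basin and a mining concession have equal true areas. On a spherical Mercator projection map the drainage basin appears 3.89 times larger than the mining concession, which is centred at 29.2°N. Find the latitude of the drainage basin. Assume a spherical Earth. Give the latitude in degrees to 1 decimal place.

On Mercator, (apparent₁)/(apparent₂) = sec²φ₁ / sec²φ₂ when true areas are equal.
cos²φ₂ / cos²φ₁ = 3.89  ⇒  cos φ₁ = cos 29.2° / √3.89 = 0.8729/1.972 = 0.4426.
φ₁ = arccos(0.4426) ≈ 63.7°.

63.7°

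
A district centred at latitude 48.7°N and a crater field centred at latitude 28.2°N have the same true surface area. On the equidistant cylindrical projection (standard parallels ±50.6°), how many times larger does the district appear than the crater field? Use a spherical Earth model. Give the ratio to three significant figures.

In the equirectangular projection with standard parallel φ₀ = 50.6° (x = Rλ cos φ₀, y = Rφ), meridians are true-scale (h = 1) and the parallel scale is k = cos φ₀ / cos φ.
Areal scale at 48.7°: h·k = 1.000 × 0.9617 = 0.9617.
Areal scale at 28.2°: h·k = 1.000 × 0.7202 = 0.7202.
Ratio = 0.9617/0.7202 ≈ 1.34.

1.34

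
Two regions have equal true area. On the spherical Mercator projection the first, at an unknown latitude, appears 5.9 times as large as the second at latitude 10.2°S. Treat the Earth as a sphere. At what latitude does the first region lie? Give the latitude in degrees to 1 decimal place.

66.1°

Mercator areal scale is sec²φ, so apparent-area ratio = sec²φ₁ / sec²φ₂ = cos²φ₂ / cos²φ₁.
cos²φ₂ / cos²φ₁ = 5.9  ⇒  cos φ₁ = cos 10.2° / √5.9 = 0.9842/2.429 = 0.4052.
φ₁ = arccos(0.4052) ≈ 66.1°.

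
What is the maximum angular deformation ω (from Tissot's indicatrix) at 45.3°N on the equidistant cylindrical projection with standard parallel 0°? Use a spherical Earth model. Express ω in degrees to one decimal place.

20.1°

For the equirectangular projection with φ₀ = 0 (plate carrée), h = 1 along meridians and k = sec φ along parallels.
At 45.3°: h = 1.000, k = 1.422; principal scales a = 1.422, b = 1.000.
sin(ω/2) = (a − b)/(a + b) = 0.4217/2.422 = 0.1741, so ω = 2 arcsin(0.1741) ≈ 20.1°.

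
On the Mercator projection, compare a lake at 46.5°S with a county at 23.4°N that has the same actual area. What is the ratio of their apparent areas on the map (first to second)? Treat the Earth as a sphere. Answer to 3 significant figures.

1.78

Mercator areal scale is sec²φ.
At 46.5°: sec²(46.5°) = 1/0.6884² = 2.110.
At 23.4°: sec²(23.4°) = 1/0.9178² = 1.187.
Ratio = 2.110/1.187 = cos²(23.4°)/cos²(46.5°) ≈ 1.78.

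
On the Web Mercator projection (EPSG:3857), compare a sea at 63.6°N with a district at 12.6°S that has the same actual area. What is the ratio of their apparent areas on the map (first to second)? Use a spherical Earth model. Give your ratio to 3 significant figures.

Mercator is conformal with k = sec φ, so areal scale = k² = sec²φ.
At 63.6°: sec²(63.6°) = 1/0.4446² = 5.058.
At 12.6°: sec²(12.6°) = 1/0.9759² = 1.050.
Ratio = 5.058/1.050 = cos²(12.6°)/cos²(63.6°) ≈ 4.82.

4.82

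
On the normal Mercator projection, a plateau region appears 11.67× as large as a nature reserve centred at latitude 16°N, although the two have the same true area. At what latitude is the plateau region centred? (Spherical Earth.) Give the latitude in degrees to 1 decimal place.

For equal true areas on Mercator, apparent areas scale as sec²φ, so the ratio is cos²φ₂ / cos²φ₁.
cos²φ₂ / cos²φ₁ = 11.67  ⇒  cos φ₁ = cos 16° / √11.67 = 0.9613/3.416 = 0.2814.
φ₁ = arccos(0.2814) ≈ 73.7°.

73.7°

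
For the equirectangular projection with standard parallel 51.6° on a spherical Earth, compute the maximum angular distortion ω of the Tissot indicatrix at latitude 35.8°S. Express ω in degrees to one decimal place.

15.2°

The equidistant cylindrical projection with φ₀ = 51.6° has h = 1 (meridians true) and k = cos φ₀ / cos φ along parallels.
At 35.8°: h = 1.000, k = 0.7658; principal scales a = 1.000, b = 0.7658.
sin(ω/2) = (a − b)/(a + b) = 0.2342/1.766 = 0.1326, so ω = 2 arcsin(0.1326) ≈ 15.2°.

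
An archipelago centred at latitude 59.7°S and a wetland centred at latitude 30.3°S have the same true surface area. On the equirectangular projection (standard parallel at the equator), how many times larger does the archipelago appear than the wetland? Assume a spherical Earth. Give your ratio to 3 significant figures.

1.71

In the plate carrée (x = Rλ, y = Rφ), meridians are true-scale (h = 1) and parallels are stretched by k = sec φ.
Areal scale at 59.7°: h·k = 1.000 × 1.982 = 1.982.
Areal scale at 30.3°: h·k = 1.000 × 1.158 = 1.158.
Ratio = 1.982/1.158 ≈ 1.71.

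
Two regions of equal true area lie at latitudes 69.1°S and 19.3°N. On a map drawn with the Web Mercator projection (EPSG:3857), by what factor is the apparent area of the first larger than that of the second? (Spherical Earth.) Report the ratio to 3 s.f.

7.00

Mercator areal scale is sec²φ.
At 69.1°: sec²(69.1°) = 1/0.3567² = 7.858.
At 19.3°: sec²(19.3°) = 1/0.9438² = 1.123.
Ratio = 7.858/1.123 = cos²(19.3°)/cos²(69.1°) ≈ 7.00.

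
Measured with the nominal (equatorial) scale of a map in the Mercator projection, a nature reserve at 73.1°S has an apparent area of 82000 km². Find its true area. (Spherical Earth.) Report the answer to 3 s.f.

6930 km²

For Mercator, h = k = sec φ (a conformal cylindrical projection has a single point scale, 1/cos φ).
Areal scale = k² = sec²φ = 1/cos²(73.1°) = 1/0.2907² = 11.83.
True area = apparent / (areal scale) = 82000 / 11.83 ≈ 6930 km².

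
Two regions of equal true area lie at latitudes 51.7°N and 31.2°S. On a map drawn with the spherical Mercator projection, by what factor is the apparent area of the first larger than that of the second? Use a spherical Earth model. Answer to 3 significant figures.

Mercator is conformal with k = sec φ, so areal scale = k² = sec²φ.
At 51.7°: sec²(51.7°) = 1/0.6198² = 2.603.
At 31.2°: sec²(31.2°) = 1/0.8554² = 1.367.
Ratio = 2.603/1.367 = cos²(31.2°)/cos²(51.7°) ≈ 1.90.

1.90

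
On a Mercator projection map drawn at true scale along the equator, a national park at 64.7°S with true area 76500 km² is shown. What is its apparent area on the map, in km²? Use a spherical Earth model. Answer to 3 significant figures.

The Mercator projection is conformal; its linear scale factor is the same in every direction and equals sec φ = 1/cos φ.
Areal scale = k² = sec²φ = 1/cos²(64.7°) = 1/0.4274² = 5.475.
Apparent area = 76500 × 5.475 ≈ 419000 km².

419000 km²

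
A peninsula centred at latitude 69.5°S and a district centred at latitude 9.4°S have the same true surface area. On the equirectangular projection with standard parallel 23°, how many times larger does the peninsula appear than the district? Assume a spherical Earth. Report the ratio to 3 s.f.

With standard parallel φ₀ = 23°, the equirectangular projection gives x = Rλ cos φ₀, y = Rφ, so h = 1 and k = cos 23° / cos φ.
Areal scale at 69.5°: h·k = 1.000 × 2.628 = 2.628.
Areal scale at 9.4°: h·k = 1.000 × 0.9330 = 0.9330.
Ratio = 2.628/0.9330 ≈ 2.82.

2.82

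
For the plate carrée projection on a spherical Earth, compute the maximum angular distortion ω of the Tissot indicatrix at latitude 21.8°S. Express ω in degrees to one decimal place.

For the equirectangular projection with φ₀ = 0 (plate carrée), h = 1 along meridians and k = sec φ along parallels.
At 21.8°: h = 1.000, k = 1.077; principal scales a = 1.077, b = 1.000.
sin(ω/2) = (a − b)/(a + b) = 0.07702/2.077 = 0.03708, so ω = 2 arcsin(0.03708) ≈ 4.3°.

4.3°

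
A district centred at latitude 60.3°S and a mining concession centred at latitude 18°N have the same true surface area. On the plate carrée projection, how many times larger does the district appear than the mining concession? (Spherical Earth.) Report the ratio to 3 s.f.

For the equirectangular projection with φ₀ = 0 (plate carrée), h = 1 along meridians and k = sec φ along parallels.
Areal scale at 60.3°: h·k = 1.000 × 2.018 = 2.018.
Areal scale at 18°: h·k = 1.000 × 1.051 = 1.051.
Ratio = 2.018/1.051 ≈ 1.92.

1.92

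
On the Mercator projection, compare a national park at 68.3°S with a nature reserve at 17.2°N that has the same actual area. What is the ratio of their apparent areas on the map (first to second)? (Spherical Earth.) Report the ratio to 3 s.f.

On Mercator, area is exaggerated by sec²φ = 1/cos²φ.
At 68.3°: sec²(68.3°) = 1/0.3697² = 7.315.
At 17.2°: sec²(17.2°) = 1/0.9553² = 1.096.
Ratio = 7.315/1.096 = cos²(17.2°)/cos²(68.3°) ≈ 6.67.

6.67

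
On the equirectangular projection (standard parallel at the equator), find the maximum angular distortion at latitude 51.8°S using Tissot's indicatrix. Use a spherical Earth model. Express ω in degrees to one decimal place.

27.3°

In the plate carrée (x = Rλ, y = Rφ), meridians are true-scale (h = 1) and parallels are stretched by k = sec φ.
At 51.8°: h = 1.000, k = 1.617; principal scales a = 1.617, b = 1.000.
sin(ω/2) = (a − b)/(a + b) = 0.6171/2.617 = 0.2358, so ω = 2 arcsin(0.2358) ≈ 27.3°.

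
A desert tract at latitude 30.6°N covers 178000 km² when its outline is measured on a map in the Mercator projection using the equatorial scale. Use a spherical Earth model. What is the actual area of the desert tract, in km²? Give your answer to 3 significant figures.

For Mercator, h = k = sec φ (a conformal cylindrical projection has a single point scale, 1/cos φ).
Areal scale = k² = sec²φ = 1/cos²(30.6°) = 1/0.8607² = 1.350.
True area = apparent / (areal scale) = 178000 / 1.350 ≈ 132000 km².

132000 km²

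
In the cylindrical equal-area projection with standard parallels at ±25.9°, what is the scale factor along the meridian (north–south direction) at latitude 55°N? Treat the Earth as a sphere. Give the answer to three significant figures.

0.638

A cylindrical equal-area projection with standard parallel φ₀ has meridian scale h = cos φ / cos φ₀ and parallel scale k = cos φ₀ / cos φ (so areas are preserved, h·k = 1).
h = cos 55° / cos 25.9° = 0.5736/0.8996 = 0.6376.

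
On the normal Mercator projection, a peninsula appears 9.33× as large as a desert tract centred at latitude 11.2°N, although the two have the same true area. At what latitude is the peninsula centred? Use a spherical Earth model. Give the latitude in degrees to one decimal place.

71.3°

For equal true areas on Mercator, apparent areas scale as sec²φ, so the ratio is cos²φ₂ / cos²φ₁.
cos²φ₂ / cos²φ₁ = 9.33  ⇒  cos φ₁ = cos 11.2° / √9.33 = 0.9810/3.055 = 0.3212.
φ₁ = arccos(0.3212) ≈ 71.3°.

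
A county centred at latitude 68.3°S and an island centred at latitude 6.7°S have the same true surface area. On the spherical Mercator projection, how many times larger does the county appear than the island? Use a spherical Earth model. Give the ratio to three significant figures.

7.22

On Mercator, area is exaggerated by sec²φ = 1/cos²φ.
At 68.3°: sec²(68.3°) = 1/0.3697² = 7.315.
At 6.7°: sec²(6.7°) = 1/0.9932² = 1.014.
Ratio = 7.315/1.014 = cos²(6.7°)/cos²(68.3°) ≈ 7.22.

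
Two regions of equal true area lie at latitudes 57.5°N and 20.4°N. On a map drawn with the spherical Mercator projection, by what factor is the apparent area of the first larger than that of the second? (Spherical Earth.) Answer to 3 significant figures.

3.04

On Mercator, area is exaggerated by sec²φ = 1/cos²φ.
At 57.5°: sec²(57.5°) = 1/0.5373² = 3.464.
At 20.4°: sec²(20.4°) = 1/0.9373² = 1.138.
Ratio = 3.464/1.138 = cos²(20.4°)/cos²(57.5°) ≈ 3.04.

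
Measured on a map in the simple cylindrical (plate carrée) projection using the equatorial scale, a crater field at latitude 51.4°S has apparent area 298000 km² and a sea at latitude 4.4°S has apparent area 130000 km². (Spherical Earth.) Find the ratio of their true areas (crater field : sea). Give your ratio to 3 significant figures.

1.43

Plate carrée has h = 1 and k = sec φ, giving areal scale sec φ; true area = (apparent area) · cos φ.
True area of crater field: 298000 × cos(51.4°) = 298000 × 0.6239 = 185900 km².
True area of sea: 130000 × cos(4.4°) = 130000 × 0.9971 = 129600 km².
Ratio = 185900 / 129600 ≈ 1.43.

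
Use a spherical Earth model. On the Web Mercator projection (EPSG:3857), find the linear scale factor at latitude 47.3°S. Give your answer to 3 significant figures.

1.47

The Mercator projection is conformal; its linear scale factor is the same in every direction and equals sec φ = 1/cos φ.
k = 1/cos 47.3° = 1/0.6782 = 1.475.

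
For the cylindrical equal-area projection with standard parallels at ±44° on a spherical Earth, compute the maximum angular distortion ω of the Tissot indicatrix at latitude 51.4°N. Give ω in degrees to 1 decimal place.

A cylindrical equal-area projection with standard parallel φ₀ has meridian scale h = cos φ / cos φ₀ and parallel scale k = cos φ₀ / cos φ (so areas are preserved, h·k = 1).
At 51.4°: h = 0.8673, k = 1.153; principal scales a = 1.153, b = 0.8673.
sin(ω/2) = (a − b)/(a + b) = 0.2857/2.020 = 0.1414, so ω = 2 arcsin(0.1414) ≈ 16.3°.

16.3°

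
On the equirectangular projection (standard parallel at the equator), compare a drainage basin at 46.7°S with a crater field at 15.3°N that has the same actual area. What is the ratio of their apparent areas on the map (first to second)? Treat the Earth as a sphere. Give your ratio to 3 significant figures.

Plate carrée maps x = Rλ, y = Rφ. The meridian scale is h = 1 and the parallel scale is k = 1/cos φ = sec φ.
Areal scale at 46.7°: h·k = 1.000 × 1.458 = 1.458.
Areal scale at 15.3°: h·k = 1.000 × 1.037 = 1.037.
Ratio = 1.458/1.037 ≈ 1.41.

1.41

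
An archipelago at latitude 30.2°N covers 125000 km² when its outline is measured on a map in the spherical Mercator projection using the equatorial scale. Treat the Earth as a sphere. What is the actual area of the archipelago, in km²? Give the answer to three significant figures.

For Mercator, h = k = sec φ (a conformal cylindrical projection has a single point scale, 1/cos φ).
Areal scale = k² = sec²φ = 1/cos²(30.2°) = 1/0.8643² = 1.339.
True area = apparent / (areal scale) = 125000 / 1.339 ≈ 93400 km².

93400 km²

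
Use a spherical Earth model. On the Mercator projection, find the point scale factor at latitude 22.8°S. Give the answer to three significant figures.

1.08

The Mercator projection is conformal; its linear scale factor is the same in every direction and equals sec φ = 1/cos φ.
k = 1/cos 22.8° = 1/0.9219 = 1.085.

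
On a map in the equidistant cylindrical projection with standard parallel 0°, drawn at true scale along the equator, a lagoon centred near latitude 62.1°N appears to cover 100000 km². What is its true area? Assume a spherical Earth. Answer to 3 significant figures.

46800 km²

Plate carrée maps x = Rλ, y = Rφ. The meridian scale is h = 1 and the parallel scale is k = 1/cos φ = sec φ.
Areal scale = h·k = 1 × sec φ; at 62.1°, h = 1.000, k = 2.137, so h·k = 2.137.
True area = apparent / (areal scale) = 100000 / 2.137 ≈ 46800 km².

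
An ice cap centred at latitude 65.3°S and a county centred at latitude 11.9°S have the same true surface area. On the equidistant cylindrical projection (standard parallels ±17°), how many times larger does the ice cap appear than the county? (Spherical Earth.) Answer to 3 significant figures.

2.34

In the equirectangular projection with standard parallel φ₀ = 17° (x = Rλ cos φ₀, y = Rφ), meridians are true-scale (h = 1) and the parallel scale is k = cos φ₀ / cos φ.
Areal scale at 65.3°: h·k = 1.000 × 2.289 = 2.289.
Areal scale at 11.9°: h·k = 1.000 × 0.9773 = 0.9773.
Ratio = 2.289/0.9773 ≈ 2.34.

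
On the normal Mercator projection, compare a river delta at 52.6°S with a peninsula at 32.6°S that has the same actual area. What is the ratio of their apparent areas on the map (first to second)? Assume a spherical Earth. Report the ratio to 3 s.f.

Mercator areal scale is sec²φ.
At 52.6°: sec²(52.6°) = 1/0.6074² = 2.711.
At 32.6°: sec²(32.6°) = 1/0.8425² = 1.409.
Ratio = 2.711/1.409 = cos²(32.6°)/cos²(52.6°) ≈ 1.92.

1.92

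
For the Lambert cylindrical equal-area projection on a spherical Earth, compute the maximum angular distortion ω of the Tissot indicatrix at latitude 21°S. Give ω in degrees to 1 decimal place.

7.9°

The Lambert cylindrical equal-area projection is the cylindrical equal-area projection with its standard parallel at the equator (φ₀ = 0). A cylindrical equal-area projection with standard parallel φ₀ has meridian scale h = cos φ / cos φ₀ and parallel scale k = cos φ₀ / cos φ (so areas are preserved, h·k = 1).
At 21°: h = 0.9336, k = 1.071; principal scales a = 1.071, b = 0.9336.
sin(ω/2) = (a − b)/(a + b) = 0.1376/2.005 = 0.06862, so ω = 2 arcsin(0.06862) ≈ 7.9°.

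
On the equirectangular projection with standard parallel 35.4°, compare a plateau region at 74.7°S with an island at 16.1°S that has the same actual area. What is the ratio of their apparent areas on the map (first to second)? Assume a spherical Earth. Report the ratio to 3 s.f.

3.64

With standard parallel φ₀ = 35.4°, the equirectangular projection gives x = Rλ cos φ₀, y = Rφ, so h = 1 and k = cos 35.4° / cos φ.
Areal scale at 74.7°: h·k = 1.000 × 3.089 = 3.089.
Areal scale at 16.1°: h·k = 1.000 × 0.8484 = 0.8484.
Ratio = 3.089/0.8484 ≈ 3.64.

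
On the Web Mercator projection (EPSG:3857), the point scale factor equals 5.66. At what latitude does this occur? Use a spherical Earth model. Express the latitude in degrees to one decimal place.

Mercator scale is k = sec φ = 1/cos φ.
1/cos φ = 5.66  ⇒  cos φ = 0.1767  ⇒  φ = arccos(0.1767) ≈ 79.8°.

79.8°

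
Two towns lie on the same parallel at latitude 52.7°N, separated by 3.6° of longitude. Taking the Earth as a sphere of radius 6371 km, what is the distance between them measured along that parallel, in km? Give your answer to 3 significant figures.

Arc length along a parallel = R cos φ · Δλ (with Δλ in radians).
= 6371 × cos 52.7° × (3.6° × π/180) = 6371 × 0.6060 × 0.06283 ≈ 243 km.

243 km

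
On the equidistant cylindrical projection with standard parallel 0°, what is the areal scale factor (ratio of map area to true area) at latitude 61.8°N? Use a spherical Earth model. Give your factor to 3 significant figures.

2.12

Plate carrée maps x = Rλ, y = Rφ. The meridian scale is h = 1 and the parallel scale is k = 1/cos φ = sec φ.
Areal scale = h·k = 1 × sec φ; at 61.8°, h = 1.000, k = 2.116, so h·k = 2.116.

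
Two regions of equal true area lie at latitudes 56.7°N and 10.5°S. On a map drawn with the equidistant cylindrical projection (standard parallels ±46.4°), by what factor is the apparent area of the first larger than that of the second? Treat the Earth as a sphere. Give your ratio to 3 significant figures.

1.79

In the equirectangular projection with standard parallel φ₀ = 46.4° (x = Rλ cos φ₀, y = Rφ), meridians are true-scale (h = 1) and the parallel scale is k = cos φ₀ / cos φ.
Areal scale at 56.7°: h·k = 1.000 × 1.256 = 1.256.
Areal scale at 10.5°: h·k = 1.000 × 0.7014 = 0.7014.
Ratio = 1.256/0.7014 ≈ 1.79.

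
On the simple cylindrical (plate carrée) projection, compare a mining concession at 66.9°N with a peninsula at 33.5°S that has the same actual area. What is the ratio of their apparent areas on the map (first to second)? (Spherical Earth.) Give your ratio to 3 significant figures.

For the equirectangular projection with φ₀ = 0 (plate carrée), h = 1 along meridians and k = sec φ along parallels.
Areal scale at 66.9°: h·k = 1.000 × 2.549 = 2.549.
Areal scale at 33.5°: h·k = 1.000 × 1.199 = 1.199.
Ratio = 2.549/1.199 ≈ 2.13.

2.13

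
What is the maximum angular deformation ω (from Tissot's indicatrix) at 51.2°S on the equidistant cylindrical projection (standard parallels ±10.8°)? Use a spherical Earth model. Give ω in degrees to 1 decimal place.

25.5°

With standard parallel φ₀ = 10.8°, the equirectangular projection gives x = Rλ cos φ₀, y = Rφ, so h = 1 and k = cos 10.8° / cos φ.
At 51.2°: h = 1.000, k = 1.568; principal scales a = 1.568, b = 1.000.
sin(ω/2) = (a − b)/(a + b) = 0.5676/2.568 = 0.2211, so ω = 2 arcsin(0.2211) ≈ 25.5°.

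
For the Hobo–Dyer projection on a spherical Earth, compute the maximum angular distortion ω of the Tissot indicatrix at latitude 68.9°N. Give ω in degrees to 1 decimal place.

82.4°

Hobo–Dyer is a cylindrical equal-area projection with standard parallels at ±37.5°. Cylindrical equal-area (φ₀ = 37.5°): h = cos φ / cos 37.5° along meridians, k = cos 37.5° / cos φ along parallels; h·k = 1.
At 68.9°: h = 0.4538, k = 2.204; principal scales a = 2.204, b = 0.4538.
sin(ω/2) = (a − b)/(a + b) = 1.750/2.658 = 0.6585, so ω = 2 arcsin(0.6585) ≈ 82.4°.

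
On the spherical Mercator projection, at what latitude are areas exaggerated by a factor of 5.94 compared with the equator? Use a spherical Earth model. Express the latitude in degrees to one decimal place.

65.8°

Mercator areal scale is sec²φ.
sec²φ = 5.94  ⇒  cos²φ = 0.1684  ⇒  cos φ = 0.4103.
φ = arccos(0.4103) ≈ 65.8°.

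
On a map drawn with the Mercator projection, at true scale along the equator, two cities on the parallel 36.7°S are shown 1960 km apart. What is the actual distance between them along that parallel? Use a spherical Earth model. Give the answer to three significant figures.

1570 km

Mercator is conformal, so the point scale is isotropic: h = k = sec φ = 1/cos φ.
Along the parallel at 36.7°, map distances are exaggerated by k = sec 36.7° = 1.247.
True distance = 1960 / 1.247 = 1960 × cos 36.7° ≈ 1570 km.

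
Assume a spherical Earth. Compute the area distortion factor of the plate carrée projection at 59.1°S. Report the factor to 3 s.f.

Plate carrée maps x = Rλ, y = Rφ. The meridian scale is h = 1 and the parallel scale is k = 1/cos φ = sec φ.
Areal scale = h·k = 1 × sec φ; at 59.1°, h = 1.000, k = 1.947, so h·k = 1.947.

1.95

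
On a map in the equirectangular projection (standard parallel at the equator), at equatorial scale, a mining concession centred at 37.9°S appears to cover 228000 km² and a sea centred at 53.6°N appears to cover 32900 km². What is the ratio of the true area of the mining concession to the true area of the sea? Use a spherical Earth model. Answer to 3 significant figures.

On the plate carrée, areal scale = h·k = 1 × sec φ, so true area = apparent × cos φ.
True area of mining concession: 228000 × cos(37.9°) = 228000 × 0.7891 = 179900 km².
True area of sea: 32900 × cos(53.6°) = 32900 × 0.5934 = 19520 km².
Ratio = 179900 / 19520 ≈ 9.22.

9.22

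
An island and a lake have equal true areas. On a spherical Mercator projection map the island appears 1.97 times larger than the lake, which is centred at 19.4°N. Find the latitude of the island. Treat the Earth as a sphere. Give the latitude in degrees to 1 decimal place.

47.8°

Mercator areal scale is sec²φ, so apparent-area ratio = sec²φ₁ / sec²φ₂ = cos²φ₂ / cos²φ₁.
cos²φ₂ / cos²φ₁ = 1.97  ⇒  cos φ₁ = cos 19.4° / √1.97 = 0.9432/1.404 = 0.6720.
φ₁ = arccos(0.6720) ≈ 47.8°.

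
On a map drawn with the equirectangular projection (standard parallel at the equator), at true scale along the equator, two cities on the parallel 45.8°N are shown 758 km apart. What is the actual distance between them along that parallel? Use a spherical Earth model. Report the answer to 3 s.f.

528 km

In the plate carrée (x = Rλ, y = Rφ), meridians are true-scale (h = 1) and parallels are stretched by k = sec φ.
Along the parallel at 45.8°, map distances are exaggerated by k = sec 45.8° = 1.434.
True distance = 758 / 1.434 = 758 × cos 45.8° ≈ 528 km.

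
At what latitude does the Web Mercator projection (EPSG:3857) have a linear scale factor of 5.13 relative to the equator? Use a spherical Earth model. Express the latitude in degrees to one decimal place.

Mercator scale is k = sec φ = 1/cos φ.
1/cos φ = 5.13  ⇒  cos φ = 0.1949  ⇒  φ = arccos(0.1949) ≈ 78.8°.

78.8°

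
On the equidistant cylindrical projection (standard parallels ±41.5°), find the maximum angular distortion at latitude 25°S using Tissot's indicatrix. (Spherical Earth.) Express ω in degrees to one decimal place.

In the equirectangular projection with standard parallel φ₀ = 41.5° (x = Rλ cos φ₀, y = Rφ), meridians are true-scale (h = 1) and the parallel scale is k = cos φ₀ / cos φ.
At 25°: h = 1.000, k = 0.8264; principal scales a = 1.000, b = 0.8264.
sin(ω/2) = (a − b)/(a + b) = 0.1736/1.826 = 0.09506, so ω = 2 arcsin(0.09506) ≈ 10.9°.

10.9°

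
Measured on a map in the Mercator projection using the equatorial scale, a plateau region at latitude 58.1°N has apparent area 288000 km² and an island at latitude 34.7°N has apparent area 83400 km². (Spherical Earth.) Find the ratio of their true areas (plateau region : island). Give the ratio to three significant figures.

Mercator's areal exaggeration is sec²φ; hence true area = (apparent area) · cos²φ.
True area of plateau region: 288000 × cos²(58.1°) = 288000 × 0.2792 = 80420 km².
True area of island: 83400 × cos²(34.7°) = 83400 × 0.6759 = 56370 km².
Ratio = 80420 / 56370 ≈ 1.43.

1.43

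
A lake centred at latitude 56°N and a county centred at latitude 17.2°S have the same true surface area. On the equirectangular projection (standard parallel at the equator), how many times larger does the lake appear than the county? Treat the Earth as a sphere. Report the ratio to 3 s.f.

1.71

Plate carrée maps x = Rλ, y = Rφ. The meridian scale is h = 1 and the parallel scale is k = 1/cos φ = sec φ.
Areal scale at 56°: h·k = 1.000 × 1.788 = 1.788.
Areal scale at 17.2°: h·k = 1.000 × 1.047 = 1.047.
Ratio = 1.788/1.047 ≈ 1.71.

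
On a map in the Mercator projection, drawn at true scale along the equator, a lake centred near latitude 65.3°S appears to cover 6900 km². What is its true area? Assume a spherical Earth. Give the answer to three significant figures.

For Mercator, h = k = sec φ (a conformal cylindrical projection has a single point scale, 1/cos φ).
Areal scale = k² = sec²φ = 1/cos²(65.3°) = 1/0.4179² = 5.727.
True area = apparent / (areal scale) = 6900 / 5.727 ≈ 1200 km².

1200 km²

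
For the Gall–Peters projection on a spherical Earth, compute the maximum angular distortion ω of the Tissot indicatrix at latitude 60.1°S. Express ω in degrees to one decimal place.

The Gall–Peters projection is cylindrical equal-area with φ₀ = 45°. A cylindrical equal-area projection with standard parallel φ₀ has meridian scale h = cos φ / cos φ₀ and parallel scale k = cos φ₀ / cos φ (so areas are preserved, h·k = 1).
At 60.1°: h = 0.7050, k = 1.419; principal scales a = 1.419, b = 0.7050.
sin(ω/2) = (a − b)/(a + b) = 0.7135/2.123 = 0.3360, so ω = 2 arcsin(0.3360) ≈ 39.3°.

39.3°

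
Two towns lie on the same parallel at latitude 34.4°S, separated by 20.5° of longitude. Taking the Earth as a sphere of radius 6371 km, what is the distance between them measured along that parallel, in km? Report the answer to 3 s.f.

1880 km

Arc length along a parallel = R cos φ · Δλ (with Δλ in radians).
= 6371 × cos 34.4° × (20.5° × π/180) = 6371 × 0.8251 × 0.3578 ≈ 1880 km.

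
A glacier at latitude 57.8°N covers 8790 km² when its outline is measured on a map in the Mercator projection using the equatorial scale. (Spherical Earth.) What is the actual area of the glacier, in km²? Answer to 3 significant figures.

2500 km²

Mercator is conformal, so the point scale is isotropic: h = k = sec φ = 1/cos φ.
Areal scale = k² = sec²φ = 1/cos²(57.8°) = 1/0.5329² = 3.522.
True area = apparent / (areal scale) = 8790 / 3.522 ≈ 2500 km².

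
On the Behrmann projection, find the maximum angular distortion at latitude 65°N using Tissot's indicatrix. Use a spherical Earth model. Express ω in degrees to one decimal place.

76.0°

The Behrmann projection is cylindrical equal-area with φ₀ = 30°. For cylindrical equal-area with standard parallel φ₀, h = cos φ / cos φ₀ and k = cos φ₀ / cos φ, so h·k = 1.
At 65°: h = 0.4880, k = 2.049; principal scales a = 2.049, b = 0.4880.
sin(ω/2) = (a − b)/(a + b) = 1.561/2.537 = 0.6153, so ω = 2 arcsin(0.6153) ≈ 76.0°.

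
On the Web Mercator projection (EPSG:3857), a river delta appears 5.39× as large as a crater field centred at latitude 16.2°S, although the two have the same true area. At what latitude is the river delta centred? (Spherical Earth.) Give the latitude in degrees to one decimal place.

65.6°

For equal true areas on Mercator, apparent areas scale as sec²φ, so the ratio is cos²φ₂ / cos²φ₁.
cos²φ₂ / cos²φ₁ = 5.39  ⇒  cos φ₁ = cos 16.2° / √5.39 = 0.9603/2.322 = 0.4136.
φ₁ = arccos(0.4136) ≈ 65.6°.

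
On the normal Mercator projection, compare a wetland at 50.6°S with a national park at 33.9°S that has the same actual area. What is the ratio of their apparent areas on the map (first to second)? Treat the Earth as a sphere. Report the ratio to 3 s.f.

1.71

On Mercator, area is exaggerated by sec²φ = 1/cos²φ.
At 50.6°: sec²(50.6°) = 1/0.6347² = 2.482.
At 33.9°: sec²(33.9°) = 1/0.8300² = 1.452.
Ratio = 2.482/1.452 = cos²(33.9°)/cos²(50.6°) ≈ 1.71.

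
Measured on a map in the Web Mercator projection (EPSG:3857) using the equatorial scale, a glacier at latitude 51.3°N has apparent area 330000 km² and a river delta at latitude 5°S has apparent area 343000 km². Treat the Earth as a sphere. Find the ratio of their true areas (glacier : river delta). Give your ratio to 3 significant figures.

0.379

Mercator's areal exaggeration is sec²φ; hence true area = (apparent area) · cos²φ.
True area of glacier: 330000 × cos²(51.3°) = 330000 × 0.3909 = 129000 km².
True area of river delta: 343000 × cos²(5°) = 343000 × 0.9924 = 340400 km².
Ratio = 129000 / 340400 ≈ 0.379.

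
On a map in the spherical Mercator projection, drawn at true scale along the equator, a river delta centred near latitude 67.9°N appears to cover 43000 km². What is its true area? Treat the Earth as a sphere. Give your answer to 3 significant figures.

Mercator is conformal, so the point scale is isotropic: h = k = sec φ = 1/cos φ.
Areal scale = k² = sec²φ = 1/cos²(67.9°) = 1/0.3762² = 7.065.
True area = apparent / (areal scale) = 43000 / 7.065 ≈ 6090 km².

6090 km²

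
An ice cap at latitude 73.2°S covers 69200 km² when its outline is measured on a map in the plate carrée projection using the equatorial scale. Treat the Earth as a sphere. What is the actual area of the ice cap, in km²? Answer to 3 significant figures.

In the plate carrée (x = Rλ, y = Rφ), meridians are true-scale (h = 1) and parallels are stretched by k = sec φ.
Areal scale = h·k = 1 × sec φ; at 73.2°, h = 1.000, k = 3.460, so h·k = 3.460.
True area = apparent / (areal scale) = 69200 / 3.460 ≈ 20000 km².

20000 km²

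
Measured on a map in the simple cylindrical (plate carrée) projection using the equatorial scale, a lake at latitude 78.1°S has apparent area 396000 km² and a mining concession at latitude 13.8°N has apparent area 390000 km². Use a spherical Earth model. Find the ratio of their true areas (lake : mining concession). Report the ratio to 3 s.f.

Plate carrée has h = 1 and k = sec φ, giving areal scale sec φ; true area = (apparent area) · cos φ.
True area of lake: 396000 × cos(78.1°) = 396000 × 0.2062 = 81660 km².
True area of mining concession: 390000 × cos(13.8°) = 390000 × 0.9711 = 378700 km².
Ratio = 81660 / 378700 ≈ 0.216.

0.216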